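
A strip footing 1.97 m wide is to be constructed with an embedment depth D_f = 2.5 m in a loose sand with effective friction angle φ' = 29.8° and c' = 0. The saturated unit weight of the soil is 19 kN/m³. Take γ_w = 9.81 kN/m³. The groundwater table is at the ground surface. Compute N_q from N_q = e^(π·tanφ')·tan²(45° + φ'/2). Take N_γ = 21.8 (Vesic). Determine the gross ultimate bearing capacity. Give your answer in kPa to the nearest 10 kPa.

q_ult ≈ 610 kPa

tan29.8° = 0.5727, so N_q = e^(π×0.5727)·tan²(59.9°) = 6.045 × 2.976 = 17.99.
Water table at ground surface, so effective unit weight γ' = 19 − 9.81 = 9.19 kN/m³ is used throughout; overburden q = 9.19 × 2.5 = 22.975 kPa; the same γ' applies in the ½γBN_γ term.
Surcharge term q·N_q = 22.975 × 17.989 = 413.3 kPa; self-weight term 0.5·γ·B·N_γ = 0.5 × 9.19 × 1.97 × 21.8 = 197.34 kPa.
q_ult = 413.3 + 197.34 = 610.64 kPa.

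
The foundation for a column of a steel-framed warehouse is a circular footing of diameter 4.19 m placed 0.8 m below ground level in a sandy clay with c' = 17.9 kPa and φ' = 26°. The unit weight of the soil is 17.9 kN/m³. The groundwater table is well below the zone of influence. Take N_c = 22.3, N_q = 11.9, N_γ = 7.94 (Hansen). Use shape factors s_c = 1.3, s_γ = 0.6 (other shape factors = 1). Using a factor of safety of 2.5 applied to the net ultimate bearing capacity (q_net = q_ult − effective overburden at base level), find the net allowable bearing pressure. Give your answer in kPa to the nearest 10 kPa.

q_all(net) ≈ 340 kPa

q = γ·D_f = 17.9 × 0.8 = 14.32 kPa.
c·N_c·s_c = 17.9 × 22.3 × 1.3 = 518.92 kPa
q·N_q = 14.32 × 11.9 = 170.41 kPa
0.5·γ·B·N_γ·s_γ = 0.5 × 17.9 × 4.19 × 7.94 × 0.6 = 178.65 kPa
q_ult = 518.92 + 170.41 + 178.65 = 867.98 kPa.
Net ultimate: q_net = 867.98 − 14.32 = 853.66 kPa.
q_all(net) = 853.66 / 2.5 = 341.46 kPa.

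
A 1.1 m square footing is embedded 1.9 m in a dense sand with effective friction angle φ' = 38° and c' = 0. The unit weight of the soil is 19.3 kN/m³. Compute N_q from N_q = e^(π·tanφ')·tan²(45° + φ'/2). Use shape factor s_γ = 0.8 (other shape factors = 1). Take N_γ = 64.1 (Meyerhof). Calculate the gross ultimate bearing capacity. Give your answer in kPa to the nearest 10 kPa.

tan38° = 0.7813, so N_q = e^(π×0.7813)·tan²(64°) = 11.64 × 4.204 = 48.93.
Effective surcharge at the founding depth q = γ·D_f = 19.3 × 1.9 = 36.67 kPa.
q_ult = q·N_q + 0.5·γ·B·N_γ·s_γ
     = 36.67 × 48.933 + 0.5 × 19.3 × 1.1 × 64.1 × 0.8
     = 1794.4 + 544.34 = 2338.7 kPa.

q_ult ≈ 2340 kPa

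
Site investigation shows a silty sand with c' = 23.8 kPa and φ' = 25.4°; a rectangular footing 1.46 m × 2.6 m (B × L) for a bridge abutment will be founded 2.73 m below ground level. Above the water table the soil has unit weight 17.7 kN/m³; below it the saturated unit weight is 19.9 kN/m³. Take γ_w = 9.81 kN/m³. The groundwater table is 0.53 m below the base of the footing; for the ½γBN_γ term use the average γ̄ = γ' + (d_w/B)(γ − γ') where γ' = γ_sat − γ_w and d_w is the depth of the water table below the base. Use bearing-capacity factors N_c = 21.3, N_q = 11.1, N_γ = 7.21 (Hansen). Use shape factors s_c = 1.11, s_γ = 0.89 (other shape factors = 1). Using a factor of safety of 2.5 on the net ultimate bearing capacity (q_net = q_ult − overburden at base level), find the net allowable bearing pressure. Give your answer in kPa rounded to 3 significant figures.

q_all(net) ≈ 444 kPa

q = γ·D_f = 17.7 × 2.73 = 48.321 kPa.
γ' = 10.09 kN/m³; averaging over the depth B below the base, γ̄ = γ' + (d_w/B)(γ − γ') = 12.853 kN/m³.
c·N_c·s_c = 23.8 × 21.3 × 1.11 = 562.7 kPa
q·N_q = 48.321 × 11.1 = 536.36 kPa
0.5·γ·B·N_γ·s_γ = 0.5 × 12.853 × 1.46 × 7.21 × 0.89 = 60.206 kPa
q_ult = 562.7 + 536.36 + 60.206 = 1159.3 kPa.
q_net = 1159.3 − 48.321 = 1111 kPa.
q_all(net) = 1111 / 2.5 = 444.38 kPa.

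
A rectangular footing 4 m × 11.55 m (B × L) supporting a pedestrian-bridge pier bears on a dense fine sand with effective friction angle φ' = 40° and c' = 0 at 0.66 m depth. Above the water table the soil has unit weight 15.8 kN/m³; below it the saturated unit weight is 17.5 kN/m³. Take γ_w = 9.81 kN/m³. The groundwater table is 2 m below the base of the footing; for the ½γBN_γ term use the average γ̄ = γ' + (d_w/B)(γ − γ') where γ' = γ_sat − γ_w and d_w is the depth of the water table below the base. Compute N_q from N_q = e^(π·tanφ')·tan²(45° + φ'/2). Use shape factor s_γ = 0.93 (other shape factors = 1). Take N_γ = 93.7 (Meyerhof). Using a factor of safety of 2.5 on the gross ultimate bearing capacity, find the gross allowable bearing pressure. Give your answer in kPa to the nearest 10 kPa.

q_all ≈ 1090 kPa

N_q = e^(π·tan40°)·tan²(65°) = 64.2.
Overburden at base level: q = 15.8 × 0.66 = 10.428 kPa.
The water table is 2 m below the base (< B = 4 m), so the ½γBN_γ term uses γ̄ = γ' + (d_w/B)(γ − γ') = 7.69 + (2/4)(15.8 − 7.69) = 11.745 kN/m³.
Surcharge term q·N_q = 10.428 × 64.195 = 669.43 kPa; self-weight term 0.5·γ·B·N_γ·s_γ = 0.5 × 11.745 × 4 × 93.7 × 0.93 = 2046.9 kPa.
q_ult = 669.43 + 2046.9 = 2716.4 kPa.
q_all = 2716.4 / 2.5 = 1086.5 kPa.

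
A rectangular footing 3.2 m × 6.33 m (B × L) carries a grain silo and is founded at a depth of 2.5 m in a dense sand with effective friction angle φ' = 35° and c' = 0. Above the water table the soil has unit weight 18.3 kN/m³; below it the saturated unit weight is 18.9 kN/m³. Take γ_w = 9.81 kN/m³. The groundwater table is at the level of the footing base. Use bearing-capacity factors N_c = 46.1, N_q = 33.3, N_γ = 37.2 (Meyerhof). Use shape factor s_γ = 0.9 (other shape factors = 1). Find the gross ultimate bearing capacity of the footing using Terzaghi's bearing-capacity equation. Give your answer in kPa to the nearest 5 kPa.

q_ult ≈ 2010 kPa

q = γ·D_f = 18.3 × 2.5 = 45.75 kPa.
For the ½γBN_γ term take γ' = 18.9 − 9.81 = 9.09 kN/m³ (soil below base is submerged).
q·N_q = 45.75 × 33.3 = 1523.5 kPa
0.5·γ·B·N_γ·s_γ = 0.5 × 9.09 × 3.2 × 37.2 × 0.9 = 486.93 kPa
q_ult = 1523.5 + 486.93 = 2010.4 kPa.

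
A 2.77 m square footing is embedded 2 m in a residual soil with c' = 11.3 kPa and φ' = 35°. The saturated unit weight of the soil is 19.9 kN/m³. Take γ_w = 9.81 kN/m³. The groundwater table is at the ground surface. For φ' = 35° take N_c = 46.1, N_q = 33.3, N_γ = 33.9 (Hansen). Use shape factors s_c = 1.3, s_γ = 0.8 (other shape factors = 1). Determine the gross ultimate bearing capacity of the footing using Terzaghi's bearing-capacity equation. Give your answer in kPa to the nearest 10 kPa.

q_ult ≈ 1730 kPa

γ' = 19.9 − 9.81 = 10.09 kN/m³ (submerged throughout). q = 10.09 × 2 = 20.18 kPa; the same γ' applies in the ½γBN_γ term.
c·N_c·s_c = 11.3 × 46.1 × 1.3 = 677.21 kPa
q·N_q = 20.18 × 33.3 = 671.99 kPa
0.5·γ·B·N_γ·s_γ = 0.5 × 10.09 × 2.77 × 33.9 × 0.8 = 378.99 kPa
q_ult = 677.21 + 671.99 + 378.99 = 1728.2 kPa.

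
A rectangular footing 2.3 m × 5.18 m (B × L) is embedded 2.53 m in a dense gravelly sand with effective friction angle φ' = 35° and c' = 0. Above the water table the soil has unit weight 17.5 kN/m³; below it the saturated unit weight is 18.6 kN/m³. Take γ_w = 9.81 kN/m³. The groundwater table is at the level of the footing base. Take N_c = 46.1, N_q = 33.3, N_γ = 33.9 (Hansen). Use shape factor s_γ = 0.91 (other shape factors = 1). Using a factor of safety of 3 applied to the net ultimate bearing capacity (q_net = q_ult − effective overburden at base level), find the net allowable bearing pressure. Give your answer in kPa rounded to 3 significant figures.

q = γ·D_f = 17.5 × 2.53 = 44.275 kPa.
For the ½γBN_γ term take γ' = 18.6 − 9.81 = 8.79 kN/m³ (soil below base is submerged).
q·N_q = 44.275 × 33.3 = 1474.4 kPa
0.5·γ·B·N_γ·s_γ = 0.5 × 8.79 × 2.3 × 33.9 × 0.91 = 311.84 kPa
q_ult = 1474.4 + 311.84 = 1786.2 kPa.
Net ultimate: q_net = 1786.2 − 44.275 = 1741.9 kPa.
q_all(net) = 1741.9 / 3 = 580.64 kPa.

q_all(net) ≈ 581 kPa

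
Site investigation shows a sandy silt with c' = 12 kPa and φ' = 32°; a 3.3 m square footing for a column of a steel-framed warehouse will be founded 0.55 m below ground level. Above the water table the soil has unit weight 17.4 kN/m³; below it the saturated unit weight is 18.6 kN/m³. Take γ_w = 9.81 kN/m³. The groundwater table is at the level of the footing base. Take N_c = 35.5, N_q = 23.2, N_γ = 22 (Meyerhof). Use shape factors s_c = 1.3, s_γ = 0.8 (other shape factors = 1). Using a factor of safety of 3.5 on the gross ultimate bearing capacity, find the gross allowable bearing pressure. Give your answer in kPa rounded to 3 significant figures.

q = γ·D_f = 17.4 × 0.55 = 9.57 kPa.
For the ½γBN_γ term take γ' = 18.6 − 9.81 = 8.79 kN/m³ (soil below base is submerged).
c·N_c·s_c = 12 × 35.5 × 1.3 = 553.8 kPa
q·N_q = 9.57 × 23.2 = 222.02 kPa
0.5·γ·B·N_γ·s_γ = 0.5 × 8.79 × 3.3 × 22 × 0.8 = 255.26 kPa
q_ult = 553.8 + 222.02 + 255.26 = 1031.1 kPa.
q_all = 1031.1 / 3.5 = 294.6 kPa.

q_all ≈ 295 kPa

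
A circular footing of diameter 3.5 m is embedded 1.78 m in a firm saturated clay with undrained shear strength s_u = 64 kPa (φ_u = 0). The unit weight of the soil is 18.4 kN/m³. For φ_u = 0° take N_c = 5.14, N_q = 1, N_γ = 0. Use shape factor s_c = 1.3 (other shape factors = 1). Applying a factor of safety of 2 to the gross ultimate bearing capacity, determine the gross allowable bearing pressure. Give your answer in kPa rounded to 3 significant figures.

q_all ≈ 230 kPa

Overburden at base level: q = 18.4 × 1.78 = 32.752 kPa.
Cohesion term c·N_c·s_c = 64 × 5.14 × 1.3 = 427.65 kPa; surcharge term q·N_q = 32.752 × 1 = 32.752 kPa.
q_ult = 427.65 + 32.752 = 460.4 kPa.
q_all = q_ult / FS = 460.4 / 2 = 230.2 kPa.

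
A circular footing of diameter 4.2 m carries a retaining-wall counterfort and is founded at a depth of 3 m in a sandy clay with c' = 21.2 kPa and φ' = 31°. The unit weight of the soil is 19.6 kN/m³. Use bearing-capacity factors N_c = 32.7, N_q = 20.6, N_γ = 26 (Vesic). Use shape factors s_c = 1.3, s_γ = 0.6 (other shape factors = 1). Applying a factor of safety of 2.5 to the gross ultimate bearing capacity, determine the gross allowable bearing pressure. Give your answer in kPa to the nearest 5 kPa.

Effective surcharge at the founding depth q = γ·D_f = 19.6 × 3 = 58.8 kPa.
q_ult = c·N_c·s_c + q·N_q + 0.5·γ·B·N_γ·s_γ
     = 21.2 × 32.7 × 1.3 + 58.8 × 20.6 + 0.5 × 19.6 × 4.2 × 26 × 0.6
     = 901.21 + 1211.3 + 642.1 = 2754.6 kPa.
q_all = q_ult / FS = 2754.6 / 2.5 = 1101.8 kPa.

q_all ≈ 1100 kPa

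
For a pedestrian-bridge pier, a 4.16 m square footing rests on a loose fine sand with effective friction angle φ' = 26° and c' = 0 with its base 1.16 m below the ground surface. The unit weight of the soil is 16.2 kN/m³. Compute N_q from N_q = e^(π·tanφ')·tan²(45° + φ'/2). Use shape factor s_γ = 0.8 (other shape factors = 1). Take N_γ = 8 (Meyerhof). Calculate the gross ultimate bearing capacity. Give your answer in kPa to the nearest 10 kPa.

q_ult ≈ 440 kPa

tan26° = 0.4877, so N_q = e^(π×0.4877)·tan²(58°) = 4.629 × 2.561 = 11.85.
Overburden at base level: q = 16.2 × 1.16 = 18.792 kPa.
Surcharge term q·N_q = 18.792 × 11.854 = 222.76 kPa; self-weight term 0.5·γ·B·N_γ·s_γ = 0.5 × 16.2 × 4.16 × 8 × 0.8 = 215.65 kPa.
q_ult = 222.76 + 215.65 = 438.42 kPa.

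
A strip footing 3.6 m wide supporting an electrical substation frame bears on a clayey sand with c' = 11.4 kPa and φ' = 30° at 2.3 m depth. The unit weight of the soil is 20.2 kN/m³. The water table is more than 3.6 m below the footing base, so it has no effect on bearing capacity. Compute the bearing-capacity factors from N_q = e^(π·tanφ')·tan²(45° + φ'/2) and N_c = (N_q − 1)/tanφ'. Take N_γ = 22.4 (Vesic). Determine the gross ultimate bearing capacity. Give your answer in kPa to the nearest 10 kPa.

q_ult ≈ 2010 kPa

tan30° = 0.5774, so N_q = e^(π×0.5774)·tan²(60°) = 6.134 × 3.0 = 18.4.
N_c = (18.4 − 1)/tan30° = 30.14.
Overburden at base level: q = 20.2 × 2.3 = 46.46 kPa.
Cohesion term c·N_c = 11.4 × 30.14 = 343.59 kPa; surcharge term q·N_q = 46.46 × 18.401 = 854.92 kPa; self-weight term 0.5·γ·B·N_γ = 0.5 × 20.2 × 3.6 × 22.4 = 814.46 kPa.
q_ult = 343.59 + 854.92 + 814.46 = 2013 kPa.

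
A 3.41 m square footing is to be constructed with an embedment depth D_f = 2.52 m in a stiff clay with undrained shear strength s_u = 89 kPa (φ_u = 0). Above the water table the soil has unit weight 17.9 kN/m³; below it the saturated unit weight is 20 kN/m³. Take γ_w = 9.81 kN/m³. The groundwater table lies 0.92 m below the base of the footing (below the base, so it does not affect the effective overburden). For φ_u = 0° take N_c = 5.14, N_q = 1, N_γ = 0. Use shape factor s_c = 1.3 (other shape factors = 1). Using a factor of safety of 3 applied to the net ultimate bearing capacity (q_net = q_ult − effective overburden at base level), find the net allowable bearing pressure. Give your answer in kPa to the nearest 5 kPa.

q_all(net) ≈ 200 kPa

Effective surcharge at the founding depth q = γ·D_f = 17.9 × 2.52 = 45.108 kPa.
q_ult = c·N_c·s_c + q·N_q
     = 89 × 5.14 × 1.3 + 45.108 × 1
     = 594.7 + 45.108 = 639.81 kPa.
Net ultimate: q_net = 639.81 − 45.108 = 594.7 kPa.
q_all(net) = 594.7 / 3 = 198.23 kPa.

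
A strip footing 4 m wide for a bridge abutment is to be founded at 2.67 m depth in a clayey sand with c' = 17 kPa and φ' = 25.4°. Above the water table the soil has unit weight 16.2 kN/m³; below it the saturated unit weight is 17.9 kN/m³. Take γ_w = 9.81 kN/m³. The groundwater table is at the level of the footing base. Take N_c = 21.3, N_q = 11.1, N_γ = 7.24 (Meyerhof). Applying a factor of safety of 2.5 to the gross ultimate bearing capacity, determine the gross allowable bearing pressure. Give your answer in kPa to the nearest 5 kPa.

q_all ≈ 385 kPa

Overburden at base level: q = 16.2 × 2.67 = 43.254 kPa.
Below the base the soil is submerged, so the ½γBN_γ term uses γ' = 17.9 − 9.81 = 8.09 kN/m³.
Cohesion term c·N_c = 17 × 21.3 = 362.1 kPa; surcharge term q·N_q = 43.254 × 11.1 = 480.12 kPa; self-weight term 0.5·γ·B·N_γ = 0.5 × 8.09 × 4 × 7.24 = 117.14 kPa.
q_ult = 362.1 + 480.12 + 117.14 = 959.36 kPa.
q_all = q_ult / FS = 959.36 / 2.5 = 383.75 kPa.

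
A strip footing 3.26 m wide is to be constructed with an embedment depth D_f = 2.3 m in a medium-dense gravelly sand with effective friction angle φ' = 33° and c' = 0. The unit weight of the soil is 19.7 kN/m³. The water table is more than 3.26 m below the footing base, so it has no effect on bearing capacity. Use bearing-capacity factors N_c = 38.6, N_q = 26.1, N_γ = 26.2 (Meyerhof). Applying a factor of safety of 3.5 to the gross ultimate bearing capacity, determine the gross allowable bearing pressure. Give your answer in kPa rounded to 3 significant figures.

Overburden at base level: q = 19.7 × 2.3 = 45.31 kPa.
Surcharge term q·N_q = 45.31 × 26.1 = 1182.6 kPa; self-weight term 0.5·γ·B·N_γ = 0.5 × 19.7 × 3.26 × 26.2 = 841.31 kPa.
q_ult = 1182.6 + 841.31 = 2023.9 kPa.
q_all = q_ult / FS = 2023.9 / 3.5 = 578.26 kPa.

q_all ≈ 578 kPa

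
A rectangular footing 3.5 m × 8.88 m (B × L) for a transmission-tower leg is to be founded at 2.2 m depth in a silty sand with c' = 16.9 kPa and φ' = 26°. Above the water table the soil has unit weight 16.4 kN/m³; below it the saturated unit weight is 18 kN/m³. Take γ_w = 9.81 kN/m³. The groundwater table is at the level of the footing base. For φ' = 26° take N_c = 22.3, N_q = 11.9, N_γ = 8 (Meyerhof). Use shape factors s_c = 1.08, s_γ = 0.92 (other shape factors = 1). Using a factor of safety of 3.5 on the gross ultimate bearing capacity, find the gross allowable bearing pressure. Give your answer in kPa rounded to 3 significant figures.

Overburden at base level: q = 16.4 × 2.2 = 36.08 kPa.
Below the base the soil is submerged, so the ½γBN_γ term uses γ' = 18 − 9.81 = 8.19 kN/m³.
Cohesion term c·N_c·s_c = 16.9 × 22.3 × 1.08 = 407.02 kPa; surcharge term q·N_q = 36.08 × 11.9 = 429.35 kPa; self-weight term 0.5·γ·B·N_γ·s_γ = 0.5 × 8.19 × 3.5 × 8 × 0.92 = 105.49 kPa.
q_ult = 407.02 + 429.35 + 105.49 = 941.86 kPa.
q_all = 941.86 / 3.5 = 269.1 kPa.

q_all ≈ 269 kPa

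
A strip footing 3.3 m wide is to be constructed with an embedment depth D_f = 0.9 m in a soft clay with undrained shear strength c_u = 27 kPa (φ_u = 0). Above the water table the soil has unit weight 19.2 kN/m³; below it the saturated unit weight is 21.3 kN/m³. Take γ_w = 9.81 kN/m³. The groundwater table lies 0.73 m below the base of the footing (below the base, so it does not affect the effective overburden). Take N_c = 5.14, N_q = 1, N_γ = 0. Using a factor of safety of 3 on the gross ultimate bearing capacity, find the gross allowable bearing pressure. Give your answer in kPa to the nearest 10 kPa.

Effective surcharge at the founding depth q = γ·D_f = 19.2 × 0.9 = 17.28 kPa.
q_ult = c·N_c + q·N_q
     = 27 × 5.14 + 17.28 × 1
     = 138.78 + 17.28 = 156.06 kPa.
q_all = 156.06 / 3 = 52.02 kPa.

q_all ≈ 50 kPa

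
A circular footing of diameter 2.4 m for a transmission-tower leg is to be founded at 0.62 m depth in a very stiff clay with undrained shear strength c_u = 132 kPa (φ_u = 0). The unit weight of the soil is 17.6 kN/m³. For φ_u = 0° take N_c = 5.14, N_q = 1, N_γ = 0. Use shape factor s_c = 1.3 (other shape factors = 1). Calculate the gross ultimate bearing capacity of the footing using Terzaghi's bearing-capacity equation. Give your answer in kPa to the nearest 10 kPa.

Effective surcharge at the founding depth q = γ·D_f = 17.6 × 0.62 = 10.912 kPa.
q_ult = c·N_c·s_c + q·N_q
     = 132 × 5.14 × 1.3 + 10.912 × 1
     = 882.02 + 10.912 = 892.94 kPa.

q_ult ≈ 890 kPa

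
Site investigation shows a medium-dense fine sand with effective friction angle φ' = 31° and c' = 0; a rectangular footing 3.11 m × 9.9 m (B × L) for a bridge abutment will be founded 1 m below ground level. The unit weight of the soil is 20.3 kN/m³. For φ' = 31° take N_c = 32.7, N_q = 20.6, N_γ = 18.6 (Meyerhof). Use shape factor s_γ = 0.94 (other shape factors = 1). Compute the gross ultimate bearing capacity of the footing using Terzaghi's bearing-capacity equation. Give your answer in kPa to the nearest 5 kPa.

q_ult ≈ 970 kPa

Effective surcharge at the founding depth q = γ·D_f = 20.3 × 1 = 20.3 kPa.
q_ult = q·N_q + 0.5·γ·B·N_γ·s_γ
     = 20.3 × 20.6 + 0.5 × 20.3 × 3.11 × 18.6 × 0.94
     = 418.18 + 551.91 = 970.09 kPa.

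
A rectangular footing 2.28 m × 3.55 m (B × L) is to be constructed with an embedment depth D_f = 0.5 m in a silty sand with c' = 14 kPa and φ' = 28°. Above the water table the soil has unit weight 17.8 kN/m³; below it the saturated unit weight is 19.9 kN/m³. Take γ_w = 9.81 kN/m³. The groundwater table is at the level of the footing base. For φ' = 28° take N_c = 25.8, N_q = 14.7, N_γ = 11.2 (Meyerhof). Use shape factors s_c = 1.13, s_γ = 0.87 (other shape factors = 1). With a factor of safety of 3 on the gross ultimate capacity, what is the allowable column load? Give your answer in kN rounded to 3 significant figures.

P_all ≈ 1760 kN

Effective surcharge at the founding depth q = γ·D_f = 17.8 × 0.5 = 8.9 kPa.
The water table coincides with the base, so in the self-weight term γ → γ' = 10.09 kN/m³.
q_ult = c·N_c·s_c + q·N_q + 0.5·γ·B·N_γ·s_γ
     = 14 × 25.8 × 1.13 + 8.9 × 14.7 + 0.5 × 10.09 × 2.28 × 11.2 × 0.87
     = 408.16 + 130.83 + 112.08 = 651.07 kPa.
Gross allowable pressure q_all = 651.07 / 3 = 217.02 kPa.
Footing area = 8.094 m², so allowable column load = 217.02 × 8.094 = 1756.6 kN.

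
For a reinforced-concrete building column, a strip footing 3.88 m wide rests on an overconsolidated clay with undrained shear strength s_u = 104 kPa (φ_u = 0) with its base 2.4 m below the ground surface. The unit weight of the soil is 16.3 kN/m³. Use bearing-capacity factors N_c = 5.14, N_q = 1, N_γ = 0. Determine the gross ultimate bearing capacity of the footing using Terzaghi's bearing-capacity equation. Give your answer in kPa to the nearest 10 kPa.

q_ult ≈ 570 kPa

q = γ·D_f = 16.3 × 2.4 = 39.12 kPa.
c·N_c = 104 × 5.14 = 534.56 kPa
q·N_q = 39.12 × 1 = 39.12 kPa
q_ult = 534.56 + 39.12 = 573.68 kPa.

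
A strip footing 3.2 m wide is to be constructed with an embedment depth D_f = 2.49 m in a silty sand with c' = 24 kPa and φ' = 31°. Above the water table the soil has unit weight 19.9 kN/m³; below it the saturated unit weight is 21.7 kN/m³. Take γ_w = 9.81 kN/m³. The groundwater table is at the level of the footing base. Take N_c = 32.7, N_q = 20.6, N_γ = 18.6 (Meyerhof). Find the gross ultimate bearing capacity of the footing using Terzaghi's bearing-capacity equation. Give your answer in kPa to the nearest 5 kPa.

q_ult ≈ 2160 kPa

Effective surcharge at the founding depth q = γ·D_f = 19.9 × 2.49 = 49.551 kPa.
The water table coincides with the base, so in the self-weight term γ → γ' = 11.89 kN/m³.
q_ult = c·N_c + q·N_q + 0.5·γ·B·N_γ
     = 24 × 32.7 + 49.551 × 20.6 + 0.5 × 11.89 × 3.2 × 18.6
     = 784.8 + 1020.8 + 353.85 = 2159.4 kPa.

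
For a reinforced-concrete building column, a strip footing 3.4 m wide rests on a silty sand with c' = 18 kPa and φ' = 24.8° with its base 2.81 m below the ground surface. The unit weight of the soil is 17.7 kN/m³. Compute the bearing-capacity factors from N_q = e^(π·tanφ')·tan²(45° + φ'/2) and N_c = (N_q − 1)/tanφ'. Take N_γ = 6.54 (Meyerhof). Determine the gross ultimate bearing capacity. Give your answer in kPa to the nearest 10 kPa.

tan24.8° = 0.4621, so N_q = e^(π×0.4621)·tan²(57.4°) = 4.27 × 2.445 = 10.44.
N_c = (10.44 − 1)/tan24.8° = 20.43.
Effective surcharge at the founding depth q = γ·D_f = 17.7 × 2.81 = 49.737 kPa.
q_ult = c·N_c + q·N_q + 0.5·γ·B·N_γ
     = 18 × 20.431 + 49.737 × 10.44 + 0.5 × 17.7 × 3.4 × 6.54
     = 367.75 + 519.27 + 196.79 = 1083.8 kPa.

q_ult ≈ 1080 kPa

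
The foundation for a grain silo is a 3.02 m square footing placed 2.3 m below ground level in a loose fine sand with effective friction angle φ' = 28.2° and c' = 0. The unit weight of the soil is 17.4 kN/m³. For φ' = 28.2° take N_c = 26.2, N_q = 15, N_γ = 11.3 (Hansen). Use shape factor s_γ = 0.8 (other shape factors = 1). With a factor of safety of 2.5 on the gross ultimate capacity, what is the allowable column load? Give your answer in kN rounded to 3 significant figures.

Overburden at base level: q = 17.4 × 2.3 = 40.02 kPa.
Surcharge term q·N_q = 40.02 × 15 = 600.3 kPa; self-weight term 0.5·γ·B·N_γ·s_γ = 0.5 × 17.4 × 3.02 × 11.3 × 0.8 = 237.52 kPa.
q_ult = 600.3 + 237.52 = 837.82 kPa.
Gross allowable pressure q_all = 837.82 / 2.5 = 335.13 kPa.
Footing area = 9.1204 m², so allowable column load = 335.13 × 9.1204 = 3056.5 kN.

P_all ≈ 3060 kN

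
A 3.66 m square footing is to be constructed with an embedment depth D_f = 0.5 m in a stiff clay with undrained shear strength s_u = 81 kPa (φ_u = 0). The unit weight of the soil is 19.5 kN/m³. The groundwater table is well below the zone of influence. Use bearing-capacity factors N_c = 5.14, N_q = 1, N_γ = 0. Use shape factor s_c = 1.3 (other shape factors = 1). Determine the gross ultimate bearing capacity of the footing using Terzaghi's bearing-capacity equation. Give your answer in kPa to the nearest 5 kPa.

Overburden at base level: q = 19.5 × 0.5 = 9.75 kPa.
Cohesion term c·N_c·s_c = 81 × 5.14 × 1.3 = 541.24 kPa; surcharge term q·N_q = 9.75 × 1 = 9.75 kPa.
q_ult = 541.24 + 9.75 = 550.99 kPa.

q_ult ≈ 550 kPa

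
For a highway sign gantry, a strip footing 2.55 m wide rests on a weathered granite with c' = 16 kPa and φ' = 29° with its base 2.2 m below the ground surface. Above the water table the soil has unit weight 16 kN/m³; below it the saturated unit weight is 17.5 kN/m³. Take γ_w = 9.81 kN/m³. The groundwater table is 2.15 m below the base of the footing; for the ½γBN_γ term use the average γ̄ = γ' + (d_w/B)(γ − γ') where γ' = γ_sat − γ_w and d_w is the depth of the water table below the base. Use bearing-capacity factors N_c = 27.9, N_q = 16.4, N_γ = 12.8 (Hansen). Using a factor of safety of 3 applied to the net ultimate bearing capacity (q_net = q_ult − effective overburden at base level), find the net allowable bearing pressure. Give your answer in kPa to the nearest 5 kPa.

q_all(net) ≈ 410 kPa

Effective surcharge at the founding depth q = γ·D_f = 16 × 2.2 = 35.2 kPa.
With d_w = 2.15 m < B, γ̄ = 7.69 + (2.15/2.55) × (16 − 7.69) = 14.696 kN/m³.
q_ult = c·N_c + q·N_q + 0.5·γ·B·N_γ
     = 16 × 27.9 + 35.2 × 16.4 + 0.5 × 14.696 × 2.55 × 12.8
     = 446.4 + 577.28 + 239.85 = 1263.5 kPa.
Net ultimate: q_net = 1263.5 − 35.2 = 1228.3 kPa.
q_all(net) = 1228.3 / 3 = 409.44 kPa.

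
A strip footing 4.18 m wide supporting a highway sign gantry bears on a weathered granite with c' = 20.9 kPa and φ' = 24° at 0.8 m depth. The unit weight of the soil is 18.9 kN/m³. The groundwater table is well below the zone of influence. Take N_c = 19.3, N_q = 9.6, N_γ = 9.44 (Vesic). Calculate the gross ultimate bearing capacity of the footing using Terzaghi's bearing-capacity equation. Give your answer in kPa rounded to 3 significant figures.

q_ult ≈ 921 kPa

Overburden at base level: q = 18.9 × 0.8 = 15.12 kPa.
Cohesion term c·N_c = 20.9 × 19.3 = 403.37 kPa; surcharge term q·N_q = 15.12 × 9.6 = 145.15 kPa; self-weight term 0.5·γ·B·N_γ = 0.5 × 18.9 × 4.18 × 9.44 = 372.89 kPa.
q_ult = 403.37 + 145.15 + 372.89 = 921.41 kPa.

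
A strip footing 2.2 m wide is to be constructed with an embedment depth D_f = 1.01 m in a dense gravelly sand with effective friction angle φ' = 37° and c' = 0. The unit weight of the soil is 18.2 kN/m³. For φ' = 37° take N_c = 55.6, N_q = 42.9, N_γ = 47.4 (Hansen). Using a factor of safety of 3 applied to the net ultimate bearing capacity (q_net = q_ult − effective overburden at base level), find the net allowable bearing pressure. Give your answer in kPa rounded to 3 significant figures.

Effective surcharge at the founding depth q = γ·D_f = 18.2 × 1.01 = 18.382 kPa.
q_ult = q·N_q + 0.5·γ·B·N_γ
     = 18.382 × 42.9 + 0.5 × 18.2 × 2.2 × 47.4
     = 788.59 + 948.95 = 1737.5 kPa.
Net ultimate: q_net = 1737.5 − 18.382 = 1719.2 kPa.
q_all(net) = 1719.2 / 3 = 573.05 kPa.

q_all(net) ≈ 573 kPa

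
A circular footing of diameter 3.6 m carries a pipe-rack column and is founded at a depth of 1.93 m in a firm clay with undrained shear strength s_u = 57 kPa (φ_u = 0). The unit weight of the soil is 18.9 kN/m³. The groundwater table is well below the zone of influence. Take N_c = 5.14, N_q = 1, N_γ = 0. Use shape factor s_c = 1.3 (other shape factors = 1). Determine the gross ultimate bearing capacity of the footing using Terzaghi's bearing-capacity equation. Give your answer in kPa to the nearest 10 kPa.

q = γ·D_f = 18.9 × 1.93 = 36.477 kPa.
c·N_c·s_c = 57 × 5.14 × 1.3 = 380.87 kPa
q·N_q = 36.477 × 1 = 36.477 kPa
q_ult = 380.87 + 36.477 = 417.35 kPa.

q_ult ≈ 420 kPa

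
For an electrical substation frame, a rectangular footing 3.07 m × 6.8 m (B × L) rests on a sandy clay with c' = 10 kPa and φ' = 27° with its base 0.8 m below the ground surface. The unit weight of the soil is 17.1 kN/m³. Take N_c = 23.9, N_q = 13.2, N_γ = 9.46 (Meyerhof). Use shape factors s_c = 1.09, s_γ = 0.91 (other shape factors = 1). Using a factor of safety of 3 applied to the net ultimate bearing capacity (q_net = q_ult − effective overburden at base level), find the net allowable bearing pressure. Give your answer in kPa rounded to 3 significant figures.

Effective surcharge at the founding depth q = γ·D_f = 17.1 × 0.8 = 13.68 kPa.
q_ult = c·N_c·s_c + q·N_q + 0.5·γ·B·N_γ·s_γ
     = 10 × 23.9 × 1.09 + 13.68 × 13.2 + 0.5 × 17.1 × 3.07 × 9.46 × 0.91
     = 260.51 + 180.58 + 225.96 = 667.05 kPa.
Net ultimate: q_net = 667.05 − 13.68 = 653.37 kPa.
q_all(net) = 653.37 / 3 = 217.79 kPa.

q_all(net) ≈ 218 kPa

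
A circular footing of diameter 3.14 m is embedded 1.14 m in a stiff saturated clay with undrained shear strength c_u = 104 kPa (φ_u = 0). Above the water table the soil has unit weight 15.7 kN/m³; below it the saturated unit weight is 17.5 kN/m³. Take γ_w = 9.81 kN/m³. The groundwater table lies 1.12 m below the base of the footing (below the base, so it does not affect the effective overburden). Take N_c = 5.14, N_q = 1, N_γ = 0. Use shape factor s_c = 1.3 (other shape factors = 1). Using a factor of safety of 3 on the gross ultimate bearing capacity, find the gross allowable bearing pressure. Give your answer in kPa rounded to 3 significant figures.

q_all ≈ 238 kPa

Overburden at base level: q = 15.7 × 1.14 = 17.898 kPa.
Cohesion term c·N_c·s_c = 104 × 5.14 × 1.3 = 694.93 kPa; surcharge term q·N_q = 17.898 × 1 = 17.898 kPa.
q_ult = 694.93 + 17.898 = 712.83 kPa.
q_all = 712.83 / 3 = 237.61 kPa.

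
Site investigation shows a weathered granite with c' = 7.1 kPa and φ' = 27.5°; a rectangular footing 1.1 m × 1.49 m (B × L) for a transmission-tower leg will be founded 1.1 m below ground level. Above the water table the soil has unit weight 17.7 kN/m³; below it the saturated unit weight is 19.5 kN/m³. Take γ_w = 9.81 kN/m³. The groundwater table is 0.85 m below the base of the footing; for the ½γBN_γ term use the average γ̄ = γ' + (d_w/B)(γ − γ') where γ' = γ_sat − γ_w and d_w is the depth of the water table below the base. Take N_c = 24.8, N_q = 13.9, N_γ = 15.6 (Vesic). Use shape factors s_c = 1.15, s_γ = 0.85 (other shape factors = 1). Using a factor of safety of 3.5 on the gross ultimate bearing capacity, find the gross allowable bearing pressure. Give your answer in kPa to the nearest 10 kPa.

Overburden at base level: q = 17.7 × 1.1 = 19.47 kPa.
The water table is 0.85 m below the base (< B = 1.1 m), so the ½γBN_γ term uses γ̄ = γ' + (d_w/B)(γ − γ') = 9.69 + (0.85/1.1)(17.7 − 9.69) = 15.88 kN/m³.
Cohesion term c·N_c·s_c = 7.1 × 24.8 × 1.15 = 202.49 kPa; surcharge term q·N_q = 19.47 × 13.9 = 270.63 kPa; self-weight term 0.5·γ·B·N_γ·s_γ = 0.5 × 15.88 × 1.1 × 15.6 × 0.85 = 115.81 kPa.
q_ult = 202.49 + 270.63 + 115.81 = 588.93 kPa.
q_all = 588.93 / 3.5 = 168.27 kPa.

q_all ≈ 170 kPa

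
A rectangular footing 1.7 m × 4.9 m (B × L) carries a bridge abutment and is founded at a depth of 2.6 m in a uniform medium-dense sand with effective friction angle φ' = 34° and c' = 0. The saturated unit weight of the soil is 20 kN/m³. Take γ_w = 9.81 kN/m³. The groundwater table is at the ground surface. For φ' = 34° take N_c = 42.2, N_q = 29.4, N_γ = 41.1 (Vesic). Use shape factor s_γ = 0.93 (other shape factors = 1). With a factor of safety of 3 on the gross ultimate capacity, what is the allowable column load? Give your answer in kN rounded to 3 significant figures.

P_all ≈ 3080 kN

With the water table at the surface the whole profile is submerged: γ' = 20 − 9.81 = 10.19 kN/m³, so q = γ'·D_f = 26.494 kPa; the same γ' applies in the ½γBN_γ term.
q_ult = q·N_q + 0.5·γ·B·N_γ·s_γ
     = 26.494 × 29.4 + 0.5 × 10.19 × 1.7 × 41.1 × 0.93
     = 778.92 + 331.07 = 1110 kPa.
Gross allowable pressure q_all = 1110 / 3 = 370 kPa.
Footing area = 8.33 m², so allowable column load = 370 × 8.33 = 3082.1 kN.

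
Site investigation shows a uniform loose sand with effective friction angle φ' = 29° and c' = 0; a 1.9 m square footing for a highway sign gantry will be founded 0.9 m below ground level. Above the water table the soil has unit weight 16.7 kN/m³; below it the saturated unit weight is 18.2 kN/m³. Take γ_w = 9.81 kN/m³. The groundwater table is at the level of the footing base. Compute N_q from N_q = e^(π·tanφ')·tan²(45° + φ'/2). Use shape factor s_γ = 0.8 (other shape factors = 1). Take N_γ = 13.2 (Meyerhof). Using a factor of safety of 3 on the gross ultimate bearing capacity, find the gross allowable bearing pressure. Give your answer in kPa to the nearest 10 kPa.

q_all ≈ 110 kPa

N_q = e^(π·tan29°)·tan²(59.5°) = 16.44.
q = γ·D_f = 16.7 × 0.9 = 15.03 kPa.
For the ½γBN_γ term take γ' = 18.2 − 9.81 = 8.39 kN/m³ (soil below base is submerged).
q·N_q = 15.03 × 16.443 = 247.14 kPa
0.5·γ·B·N_γ·s_γ = 0.5 × 8.39 × 1.9 × 13.2 × 0.8 = 84.168 kPa
q_ult = 247.14 + 84.168 = 331.31 kPa.
q_all = 331.31 / 3 = 110.44 kPa.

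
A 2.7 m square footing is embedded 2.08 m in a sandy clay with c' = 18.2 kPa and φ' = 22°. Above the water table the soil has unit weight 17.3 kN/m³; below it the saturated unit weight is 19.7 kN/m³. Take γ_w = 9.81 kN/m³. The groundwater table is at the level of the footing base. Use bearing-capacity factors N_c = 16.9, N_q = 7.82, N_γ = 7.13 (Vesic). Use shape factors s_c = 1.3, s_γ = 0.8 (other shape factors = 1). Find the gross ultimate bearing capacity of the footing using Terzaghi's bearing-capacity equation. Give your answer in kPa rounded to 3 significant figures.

Effective surcharge at the founding depth q = γ·D_f = 17.3 × 2.08 = 35.984 kPa.
The water table coincides with the base, so in the self-weight term γ → γ' = 9.89 kN/m³.
q_ult = c·N_c·s_c + q·N_q + 0.5·γ·B·N_γ·s_γ
     = 18.2 × 16.9 × 1.3 + 35.984 × 7.82 + 0.5 × 9.89 × 2.7 × 7.13 × 0.8
     = 399.85 + 281.39 + 76.157 = 757.41 kPa.

q_ult ≈ 757 kPa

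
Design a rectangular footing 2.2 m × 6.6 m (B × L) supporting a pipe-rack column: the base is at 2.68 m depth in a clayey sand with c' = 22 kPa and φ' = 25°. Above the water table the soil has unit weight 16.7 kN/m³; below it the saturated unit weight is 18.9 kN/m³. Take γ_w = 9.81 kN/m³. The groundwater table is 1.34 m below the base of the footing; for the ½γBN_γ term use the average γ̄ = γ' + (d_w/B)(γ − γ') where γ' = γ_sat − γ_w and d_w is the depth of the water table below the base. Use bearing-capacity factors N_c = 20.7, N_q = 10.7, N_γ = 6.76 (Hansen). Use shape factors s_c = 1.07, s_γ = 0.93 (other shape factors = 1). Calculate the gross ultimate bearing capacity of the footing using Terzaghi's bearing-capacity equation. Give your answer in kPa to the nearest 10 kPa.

Effective surcharge at the founding depth q = γ·D_f = 16.7 × 2.68 = 44.756 kPa.
With d_w = 1.34 m < B, γ̄ = 9.09 + (1.34/2.2) × (16.7 − 9.09) = 13.725 kN/m³.
q_ult = c·N_c·s_c + q·N_q + 0.5·γ·B·N_γ·s_γ
     = 22 × 20.7 × 1.07 + 44.756 × 10.7 + 0.5 × 13.725 × 2.2 × 6.76 × 0.93
     = 487.28 + 478.89 + 94.916 = 1061.1 kPa.

q_ult ≈ 1060 kPa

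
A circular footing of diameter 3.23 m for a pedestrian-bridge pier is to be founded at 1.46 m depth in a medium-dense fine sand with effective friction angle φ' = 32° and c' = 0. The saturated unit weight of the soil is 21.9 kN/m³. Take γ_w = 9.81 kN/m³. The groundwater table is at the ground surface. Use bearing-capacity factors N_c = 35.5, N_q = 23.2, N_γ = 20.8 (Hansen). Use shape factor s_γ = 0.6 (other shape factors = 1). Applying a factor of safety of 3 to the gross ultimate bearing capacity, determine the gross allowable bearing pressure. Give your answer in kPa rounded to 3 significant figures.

With the water table at the surface the whole profile is submerged: γ' = 21.9 − 9.81 = 12.09 kN/m³, so q = γ'·D_f = 17.651 kPa; the same γ' applies in the ½γBN_γ term.
q_ult = q·N_q + 0.5·γ·B·N_γ·s_γ
     = 17.651 × 23.2 + 0.5 × 12.09 × 3.23 × 20.8 × 0.6
     = 409.51 + 243.68 = 653.19 kPa.
q_all = q_ult / FS = 653.19 / 3 = 217.73 kPa.

q_all ≈ 218 kPa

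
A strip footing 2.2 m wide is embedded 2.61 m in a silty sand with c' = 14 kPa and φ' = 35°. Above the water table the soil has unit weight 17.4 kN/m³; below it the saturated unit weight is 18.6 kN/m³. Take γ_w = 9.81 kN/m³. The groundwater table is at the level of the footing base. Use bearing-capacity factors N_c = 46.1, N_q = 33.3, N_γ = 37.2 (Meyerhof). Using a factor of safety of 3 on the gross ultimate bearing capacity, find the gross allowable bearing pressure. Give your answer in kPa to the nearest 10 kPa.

q_all ≈ 840 kPa

Effective surcharge at the founding depth q = γ·D_f = 17.4 × 2.61 = 45.414 kPa.
The water table coincides with the base, so in the self-weight term γ → γ' = 8.79 kN/m³.
q_ult = c·N_c + q·N_q + 0.5·γ·B·N_γ
     = 14 × 46.1 + 45.414 × 33.3 + 0.5 × 8.79 × 2.2 × 37.2
     = 645.4 + 1512.3 + 359.69 = 2517.4 kPa.
q_all = 2517.4 / 3 = 839.12 kPa.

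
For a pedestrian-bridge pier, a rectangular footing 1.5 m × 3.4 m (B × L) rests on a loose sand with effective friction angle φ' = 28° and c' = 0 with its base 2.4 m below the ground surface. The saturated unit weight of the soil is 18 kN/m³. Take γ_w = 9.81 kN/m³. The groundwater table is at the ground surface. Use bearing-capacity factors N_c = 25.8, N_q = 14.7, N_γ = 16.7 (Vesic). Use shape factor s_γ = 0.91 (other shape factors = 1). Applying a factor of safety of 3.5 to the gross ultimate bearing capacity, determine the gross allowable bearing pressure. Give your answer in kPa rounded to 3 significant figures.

With the water table at the surface the whole profile is submerged: γ' = 18 − 9.81 = 8.19 kN/m³, so q = γ'·D_f = 19.656 kPa; the same γ' applies in the ½γBN_γ term.
q_ult = q·N_q + 0.5·γ·B·N_γ·s_γ
     = 19.656 × 14.7 + 0.5 × 8.19 × 1.5 × 16.7 × 0.91
     = 288.94 + 93.348 = 382.29 kPa.
q_all = q_ult / FS = 382.29 / 3.5 = 109.23 kPa.

q_all ≈ 109 kPa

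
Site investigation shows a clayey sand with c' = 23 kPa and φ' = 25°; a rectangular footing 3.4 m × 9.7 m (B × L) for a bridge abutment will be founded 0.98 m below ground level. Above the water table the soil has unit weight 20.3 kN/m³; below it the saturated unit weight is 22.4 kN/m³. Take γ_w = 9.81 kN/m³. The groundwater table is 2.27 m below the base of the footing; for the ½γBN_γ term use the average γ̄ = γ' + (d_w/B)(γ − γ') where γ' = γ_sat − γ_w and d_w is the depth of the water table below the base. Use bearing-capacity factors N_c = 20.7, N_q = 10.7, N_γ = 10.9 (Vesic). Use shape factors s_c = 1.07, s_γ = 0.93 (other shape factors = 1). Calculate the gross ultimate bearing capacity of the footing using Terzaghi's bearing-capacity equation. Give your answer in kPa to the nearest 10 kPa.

Overburden at base level: q = 20.3 × 0.98 = 19.894 kPa.
The water table is 2.27 m below the base (< B = 3.4 m), so the ½γBN_γ term uses γ̄ = γ' + (d_w/B)(γ − γ') = 12.59 + (2.27/3.4)(20.3 − 12.59) = 17.738 kN/m³.
Cohesion term c·N_c·s_c = 23 × 20.7 × 1.07 = 509.43 kPa; surcharge term q·N_q = 19.894 × 10.7 = 212.87 kPa; self-weight term 0.5·γ·B·N_γ·s_γ = 0.5 × 17.738 × 3.4 × 10.9 × 0.93 = 305.67 kPa.
q_ult = 509.43 + 212.87 + 305.67 = 1028 kPa.

q_ult ≈ 1030 kPa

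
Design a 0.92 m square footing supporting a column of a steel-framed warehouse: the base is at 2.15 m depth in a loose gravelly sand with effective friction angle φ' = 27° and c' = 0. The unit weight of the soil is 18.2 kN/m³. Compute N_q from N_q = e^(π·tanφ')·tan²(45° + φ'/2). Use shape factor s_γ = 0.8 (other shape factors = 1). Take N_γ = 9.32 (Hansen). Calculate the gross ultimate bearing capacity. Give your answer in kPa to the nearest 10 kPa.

tan27° = 0.5095, so N_q = e^(π×0.5095)·tan²(58.5°) = 4.957 × 2.663 = 13.2.
Overburden at base level: q = 18.2 × 2.15 = 39.13 kPa.
Surcharge term q·N_q = 39.13 × 13.199 = 516.48 kPa; self-weight term 0.5·γ·B·N_γ·s_γ = 0.5 × 18.2 × 0.92 × 9.32 × 0.8 = 62.422 kPa.
q_ult = 516.48 + 62.422 = 578.9 kPa.

q_ult ≈ 580 kPa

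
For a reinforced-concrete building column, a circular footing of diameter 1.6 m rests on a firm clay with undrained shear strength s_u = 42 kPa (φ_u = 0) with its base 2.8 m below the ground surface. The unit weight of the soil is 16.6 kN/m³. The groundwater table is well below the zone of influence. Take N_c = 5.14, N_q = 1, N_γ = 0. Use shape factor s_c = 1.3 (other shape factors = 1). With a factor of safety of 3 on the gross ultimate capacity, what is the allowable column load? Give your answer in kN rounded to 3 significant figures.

q = γ·D_f = 16.6 × 2.8 = 46.48 kPa.
c·N_c·s_c = 42 × 5.14 × 1.3 = 280.64 kPa
q·N_q = 46.48 × 1 = 46.48 kPa
q_ult = 280.64 + 46.48 = 327.12 kPa.
Gross allowable pressure q_all = 327.12 / 3 = 109.04 kPa.
Footing area = 2.0106 m², so allowable column load = 109.04 × 2.0106 = 219.24 kN.

P_all ≈ 219 kN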